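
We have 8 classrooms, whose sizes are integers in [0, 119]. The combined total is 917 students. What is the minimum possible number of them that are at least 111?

5

Suppose at most 8 − j of them reach 111; then j values are ≤ 110 and the rest ≤ 119.
The total is then ≤ 110·j + 119·(8 − j) = 952 − 9j. For this to be ≥ 917 we need j ≤ 3, so at least 8 − 3 = 5 must reach 111.
Exactly 5 works: 5 values at 119 and 3 at 110 total 925; lower one of the high values by 8 (still ≥ 111) to hit 917.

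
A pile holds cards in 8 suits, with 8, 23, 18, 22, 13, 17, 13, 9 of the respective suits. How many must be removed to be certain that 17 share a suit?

In the worst case you take as many as possible of each suit without reaching 17: 8 + 16 + 16 + 16 + 13 + 16 + 13 + 9 = 107.
The next one must give 17 of some suit, so 107 + 1 = 108.

108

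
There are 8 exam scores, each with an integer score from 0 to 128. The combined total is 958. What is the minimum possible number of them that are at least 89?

Suppose at most 8 − j of them reach 89; then j values are ≤ 88 and the rest ≤ 128.
The total is then ≤ 88·j + 128·(8 − j) = 1024 − 40j. For this to be ≥ 958 we need j ≤ 1, so at least 8 − 1 = 7 must reach 89.
Exactly 7 works: 7 values at 128 and 1 at 88 total 984; lower one of the high values by 26 (still ≥ 89) to hit 958.

7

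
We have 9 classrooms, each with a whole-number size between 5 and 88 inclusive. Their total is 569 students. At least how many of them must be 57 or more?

Suppose at most 9 − j of them reach 57; then j values are ≤ 56 and the rest ≤ 88.
The total is then ≤ 56·j + 88·(9 − j) = 792 − 32j. For this to be ≥ 569 we need j ≤ 6, so at least 9 − 6 = 3 must reach 57.
Exactly 3 works: 3 values at 88 and 6 at 56 total 600; lower one of the high values by 31 (still ≥ 57) to hit 569.

3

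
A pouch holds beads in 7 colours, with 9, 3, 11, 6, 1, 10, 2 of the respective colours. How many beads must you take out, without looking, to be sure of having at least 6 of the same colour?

In the worst case you take as many as possible of each colour without reaching 6: 5 + 3 + 5 + 5 + 1 + 5 + 2 = 26.
The next one must give 6 of some colour, so 26 + 1 = 27.

27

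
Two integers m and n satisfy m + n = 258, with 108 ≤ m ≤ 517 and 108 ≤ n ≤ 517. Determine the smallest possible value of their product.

Since m + n is fixed, pushing one of them to its bound minimizes the product.
The extreme feasible split is m = 108, n = 150, giving mn = 16200.

16200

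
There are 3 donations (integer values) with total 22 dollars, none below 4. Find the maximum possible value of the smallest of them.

7

The 3 values sum to 22, so their minimum is at most ⌊22/3⌋ = 7.
Achievable: 2 of them at 7 and 1 at 8 total 22.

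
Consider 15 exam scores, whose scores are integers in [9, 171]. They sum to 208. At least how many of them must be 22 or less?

10

If only k of them are at most 22, the other 15 − k are at least 23, so the total is at least (15 − k)·23 + k·9.
This is ≤ 208, so (15 − k)·23 + 9k ≤ 208, which gives k ≥ 10.
Exactly 10 works: 10 values at 9 and 5 at 23 total 205; raise one of the low values by 3 (still ≤ 22) to hit 208.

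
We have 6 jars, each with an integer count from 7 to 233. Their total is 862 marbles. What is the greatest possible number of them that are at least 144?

5

Suppose k of them are at least 144. Those contribute at least 144 each and the other 6 − k at least 7 each.
So the total is at least 144k + 7(6 − k) = 42 + 137k. This must be ≤ 862, giving k ≤ 5.
k = 5 is achieved by 5 values at 144 and 1 at 7, total 727; add 135 to one value (staying below 144) to reach 862.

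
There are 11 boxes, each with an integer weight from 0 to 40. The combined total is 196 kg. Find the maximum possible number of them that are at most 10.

8

Each value at 10 or below falls at least 40 − 10 = 30 short of the ceiling 40.
The ceiling total is 11 × 40 = 440, and we need 196, so at most ⌊(440 − 196)/30⌋ = 8 can be that low.
k = 8 is achieved by 8 values at 10 and 3 at 40, total 200; lower one of the 40's by 4 (still > 10) to reach 196.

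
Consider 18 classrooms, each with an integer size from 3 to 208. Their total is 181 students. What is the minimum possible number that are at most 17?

If only k of them are at most 17, the other 18 − k are at least 18, so the total is at least (18 − k)·18 + k·3.
This is ≤ 181, so (18 − k)·18 + 3k ≤ 181, which gives k ≥ 10.
Exactly 10 works: 10 values at 3 and 8 at 18 total 174; raise one of the low values by 7 (still ≤ 17) to hit 181.

10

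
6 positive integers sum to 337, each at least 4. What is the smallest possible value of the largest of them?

57

If every one of the 6 were at most 56, the total would be at most 6 × 56 = 336 < 337.
Achievable: 1 of them at 57 and 5 at 56 total 337.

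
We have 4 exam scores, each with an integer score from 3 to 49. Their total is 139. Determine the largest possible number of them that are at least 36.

3

Suppose k of them are at least 36. Those contribute at least 36 each and the other 4 − k at least 3 each.
So the total is at least 36k + 3(4 − k) = 12 + 33k. This must be ≤ 139, giving k ≤ 3.
k = 3 is achieved by 3 values at 36 and 1 at 3, total 111; add 28 to one value (staying below 36) to reach 139.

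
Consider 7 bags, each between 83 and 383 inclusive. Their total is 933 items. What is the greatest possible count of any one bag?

To make one bag as large as possible, make the other 6 as small as possible.
The other 6 contribute at least 6 × 83 = 498, leaving at most 933 − 498 = 435.
But each bag is capped at 383, so the maximum is 383.
Achievable: one at 383 and the other 6 totalling 550, which fits since 6 × 83 ≤ 550 ≤ 6 × 383.

383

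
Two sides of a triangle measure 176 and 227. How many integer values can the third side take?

351

The triangle inequality gives |176 − 227| < c < 176 + 227, i.e. 51 < c < 403.
So c can be any integer from 52 to 402: 351 values.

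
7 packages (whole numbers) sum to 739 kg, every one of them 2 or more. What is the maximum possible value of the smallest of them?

105

The 7 values sum to 739, so their minimum is at most ⌊739/7⌋ = 105.
Equality holds with 3 values of 105 and 4 values of 106.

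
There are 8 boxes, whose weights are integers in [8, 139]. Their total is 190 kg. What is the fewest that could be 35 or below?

4

Let j be the number exceeding 35. Then the total is ≥ 36·j + 8·(8 − j) = 64 + 28j.
So 28j ≤ 126 and j ≤ 4; hence at least 8 − 4 = 4 are ≤ 35.
Exactly 4 works: 4 values at 8 and 4 at 36 total 176; raise one of the low values by 14 (still ≤ 35) to hit 190.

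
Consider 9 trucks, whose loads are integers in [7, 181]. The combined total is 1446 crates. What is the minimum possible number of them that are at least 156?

2

If only k of them are at least 156, the other 9 − k are at most 155, so the total is at most k·181 + (9 − k)·155.
This must reach 1446, so k·181 + (9 − k)·155 ≥ 1446, giving k ≥ 2.
Exactly 2 works: 2 values at 181 and 7 at 155 total 1447; lower one of the high values by 1 (still ≥ 156) to hit 1446.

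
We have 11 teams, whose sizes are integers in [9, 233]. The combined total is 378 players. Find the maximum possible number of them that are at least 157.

1

If k of the values are ≥ 157, the total is ≥ 157k + 9(11 − k).
Setting 157k + 9(11 − k) ≤ 378 gives 148k ≤ 279, so k ≤ 1.
k = 1 is achieved by 1 value at 157 and 10 at 9, total 247; add 131 to one value (staying below 157) to reach 378.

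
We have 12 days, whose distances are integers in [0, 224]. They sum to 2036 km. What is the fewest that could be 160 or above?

2

Suppose at most 12 − j of them reach 160; then j values are ≤ 159 and the rest ≤ 224.
The total is then ≤ 159·j + 224·(12 − j) = 2688 − 65j. For this to be ≥ 2036 we need j ≤ 10, so at least 12 − 10 = 2 must reach 160.
Exactly 2 works: 2 values at 224 and 10 at 159 total 2038; lower one of the high values by 2 (still ≥ 160) to hit 2036.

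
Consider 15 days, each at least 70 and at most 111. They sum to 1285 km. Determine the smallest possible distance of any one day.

Minimizing one value means maximizing the remaining 14.
The other 14 can take up 14 × 111 = 1554 ≥ 1285 − 70, so one day can sit at its floor of 70.
Achievable: one at 70 and the other 14 totalling 1215, which fits since 14 × 70 ≤ 1215 ≤ 14 × 111.

70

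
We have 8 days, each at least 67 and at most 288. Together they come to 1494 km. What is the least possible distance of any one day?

67

To make one day as small as possible, make the other 7 as large as possible.
The other 7 can take up 7 × 288 = 2016 ≥ 1494 − 67, so one day can sit at its floor of 67.
Achievable: one at 67 and the other 7 totalling 1427, which fits since 7 × 67 ≤ 1427 ≤ 7 × 288.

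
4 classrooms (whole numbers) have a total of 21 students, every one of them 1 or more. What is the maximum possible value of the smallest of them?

The average is 21/4 < 6, so some value is ≤ 5.
Achievable: 3 of them at 5 and 1 at 6 total 21.

5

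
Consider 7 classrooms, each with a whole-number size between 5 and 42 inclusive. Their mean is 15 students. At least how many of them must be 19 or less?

3

The total is 7 × 15 = 105.
If only k of them are at most 19, the other 7 − k are at least 20, so the total is at least (7 − k)·20 + k·5.
This is ≤ 105, so (7 − k)·20 + 5k ≤ 105, which gives k ≥ 3.
Exactly 3 works: 3 values at 5 and 4 at 20 total 95; raise one of the low values by 10 (still ≤ 19) to hit 105.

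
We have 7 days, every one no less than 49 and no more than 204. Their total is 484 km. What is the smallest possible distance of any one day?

49

To make one day as small as possible, make the other 6 as large as possible.
The other 6 can take up 6 × 204 = 1224 ≥ 484 − 49, so one day can sit at its floor of 49.
Achievable: one at 49 and the other 6 totalling 435, which fits since 6 × 49 ≤ 435 ≤ 6 × 204.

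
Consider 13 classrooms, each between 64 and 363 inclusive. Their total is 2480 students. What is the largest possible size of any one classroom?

Maximizing one value means minimizing the remaining 12.
The other 12 contribute at least 12 × 64 = 768, leaving at most 2480 − 768 = 1712.
But each classroom is capped at 363, so the maximum is 363.
Achievable: one at 363 and the other 12 totalling 2117, which fits since 12 × 64 ≤ 2117 ≤ 12 × 363.

363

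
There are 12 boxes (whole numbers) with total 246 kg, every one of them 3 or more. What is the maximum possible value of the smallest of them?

The 12 values sum to 246, so their minimum is at most ⌊246/12⌋ = 20.
Achievable: 6 of them at 20 and 6 at 21 total 246.

20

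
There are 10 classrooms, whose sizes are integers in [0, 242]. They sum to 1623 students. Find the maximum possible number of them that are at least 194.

8

If k of the values are ≥ 194, the total is ≥ 194k + 0(10 − k).
Setting 194k + 0(10 − k) ≤ 1623 gives 194k ≤ 1623, so k ≤ 8.
k = 8 is achieved by 8 values at 194 and 2 at 0, total 1552; add 71 to one value (staying below 194) to reach 1623.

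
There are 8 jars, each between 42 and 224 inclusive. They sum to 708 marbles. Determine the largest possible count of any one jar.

Maximizing one value means minimizing the remaining 7.
The other 7 contribute at least 7 × 42 = 294, leaving at most 708 − 294 = 414.
But each jar is capped at 224, so the maximum is 224.
Achievable: one at 224 and the other 7 totalling 484, which fits since 7 × 42 ≤ 484 ≤ 7 × 224.

224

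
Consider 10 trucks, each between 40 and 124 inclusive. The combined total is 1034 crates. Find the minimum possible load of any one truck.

40

To make one truck as small as possible, make the other 9 as large as possible.
The other 9 can take up 9 × 124 = 1116 ≥ 1034 − 40, so one truck can sit at its floor of 40.
Achievable: one at 40 and the other 9 totalling 994, which fits since 9 × 40 ≤ 994 ≤ 9 × 124.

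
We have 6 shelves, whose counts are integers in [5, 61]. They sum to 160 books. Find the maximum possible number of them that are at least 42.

With k values at 42 or above and the rest at least 5, the sum is at least 30 + 37k.
Since the sum is 160, we need 37k ≤ 130, i.e. k ≤ 3.
k = 3 is achieved by 3 values at 42 and 3 at 5, total 141; add 19 to one value (staying below 42) to reach 160.

3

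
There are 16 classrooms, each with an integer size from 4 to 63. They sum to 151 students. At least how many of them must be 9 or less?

2

If only k of them are at most 9, the other 16 − k are at least 10, so the total is at least (16 − k)·10 + k·4.
This is ≤ 151, so (16 − k)·10 + 4k ≤ 151, which gives k ≥ 2.
Exactly 2 works: 2 values at 4 and 14 at 10 total 148; raise one of the low values by 3 (still ≤ 9) to hit 151.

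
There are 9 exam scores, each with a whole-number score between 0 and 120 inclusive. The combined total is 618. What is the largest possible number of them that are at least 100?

If k of the values are ≥ 100, the total is ≥ 100k + 0(9 − k).
Setting 100k + 0(9 − k) ≤ 618 gives 100k ≤ 618, so k ≤ 6.
k = 6 is achieved by 6 values at 100 and 3 at 0, total 600; add 18 to one value (staying below 100) to reach 618.

6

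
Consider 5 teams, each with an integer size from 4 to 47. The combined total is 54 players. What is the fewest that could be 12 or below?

2

Each value above 12 is at least 13, contributing at least 13 − 4 = 9 above the floor 4.
The sum exceeds the floor total 20 by 34, so at most ⌊34/9⌋ = 3 exceed 12, and at least 2 are ≤ 12.
Exactly 2 works: 2 values at 4 and 3 at 13 total 47; raise one of the low values by 7 (still ≤ 12) to hit 54.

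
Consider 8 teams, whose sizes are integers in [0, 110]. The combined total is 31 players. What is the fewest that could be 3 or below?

1

If only k of them are at most 3, the other 8 − k are at least 4, so the total is at least (8 − k)·4 + k·0.
This is ≤ 31, so (8 − k)·4 + 0k ≤ 31, which gives k ≥ 1.
Exactly 1 works: 1 value at 0 and 7 at 4 total 28; raise one of the low values by 3 (still ≤ 3) to hit 31.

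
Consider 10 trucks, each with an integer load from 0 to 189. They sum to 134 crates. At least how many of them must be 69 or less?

Each value above 69 is at least 70, contributing at least 70 − 0 = 70 above the floor 0.
The sum exceeds the floor total 0 by 134, so at most ⌊134/70⌋ = 1 exceed 69, and at least 9 are ≤ 69.
Exactly 9 works: 9 values at 0 and 1 at 70 total 70; raise one of the low values by 64 (still ≤ 69) to hit 134.

9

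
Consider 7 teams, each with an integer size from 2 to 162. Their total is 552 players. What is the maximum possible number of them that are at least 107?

5

If k of the values are ≥ 107, the total is ≥ 107k + 2(7 − k).
Setting 107k + 2(7 − k) ≤ 552 gives 105k ≤ 538, so k ≤ 5.
k = 5 is achieved by 5 values at 107 and 2 at 2, total 539; add 13 to one value (staying below 107) to reach 552.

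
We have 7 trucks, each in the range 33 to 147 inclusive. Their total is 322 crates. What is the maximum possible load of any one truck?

124

Maximizing one value means minimizing the remaining 6.
The other 6 contribute at least 6 × 33 = 198, leaving at most 322 − 198 = 124.
Since 124 ≤ 147, this is achievable: one at 124 and 6 at 33.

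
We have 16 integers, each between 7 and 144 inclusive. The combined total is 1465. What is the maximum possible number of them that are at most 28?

Suppose k of them are at most 28. Those contribute at most 28 each and the rest at most 144 each.
So the total is at most 28k + 144(16 − k) = 2304 − 116k. This must still be ≥ 1465, so k ≤ 7.
k = 7 is achieved by 7 values at 28 and 9 at 144, total 1492; lower one of the 144's by 27 (still > 28) to reach 1465.

7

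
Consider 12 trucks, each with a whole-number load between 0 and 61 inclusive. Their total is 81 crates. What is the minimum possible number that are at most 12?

6

Each value above 12 is at least 13, contributing at least 13 − 0 = 13 above the floor 0.
The sum exceeds the floor total 0 by 81, so at most ⌊81/13⌋ = 6 exceed 12, and at least 6 are ≤ 12.
Exactly 6 works: 6 values at 0 and 6 at 13 total 78; raise one of the low values by 3 (still ≤ 12) to hit 81.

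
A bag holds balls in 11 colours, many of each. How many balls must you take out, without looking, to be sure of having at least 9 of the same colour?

89

You could draw 8 of every colour without reaching 9 of any — 88 in all.
One more forces 9 of some colour, so 88 + 1 = 89.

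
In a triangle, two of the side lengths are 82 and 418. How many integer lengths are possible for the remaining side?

The triangle inequality gives |82 − 418| < c < 82 + 418, i.e. 336 < c < 500.
So c can be any integer from 337 to 499: 163 values.

163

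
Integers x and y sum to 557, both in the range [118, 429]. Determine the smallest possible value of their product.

54912

For a fixed sum, xy is smallest when x and y are as far apart as possible.
The extreme feasible split is x = 128, y = 429, giving xy = 54912.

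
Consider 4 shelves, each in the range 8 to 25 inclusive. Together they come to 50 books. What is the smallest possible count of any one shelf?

To make one shelf as small as possible, make the other 3 as large as possible.
The other 3 can take up 3 × 25 = 75 ≥ 50 − 8, so one shelf can sit at its floor of 8.
Achievable: one at 8 and the other 3 totalling 42, which fits since 3 × 8 ≤ 42 ≤ 3 × 25.

8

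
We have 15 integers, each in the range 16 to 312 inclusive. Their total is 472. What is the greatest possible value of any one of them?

To make one integer as large as possible, make the other 14 as small as possible.
The other 14 contribute at least 14 × 16 = 224, leaving at most 472 − 224 = 248.
Since 248 ≤ 312, this is achievable: one at 248 and 14 at 16.

248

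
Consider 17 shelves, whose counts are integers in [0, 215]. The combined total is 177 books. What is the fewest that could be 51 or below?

Each value above 51 is at least 52, contributing at least 52 − 0 = 52 above the floor 0.
The sum exceeds the floor total 0 by 177, so at most ⌊177/52⌋ = 3 exceed 51, and at least 14 are ≤ 51.
Exactly 14 works: 14 values at 0 and 3 at 52 total 156; raise one of the low values by 21 (still ≤ 51) to hit 177.

14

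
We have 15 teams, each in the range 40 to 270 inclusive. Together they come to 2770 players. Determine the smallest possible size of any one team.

To make one team as small as possible, make the other 14 as large as possible.
The other 14 can take up 14 × 270 = 3780 ≥ 2770 − 40, so one team can sit at its floor of 40.
Achievable: one at 40 and the other 14 totalling 2730, which fits since 14 × 40 ≤ 2730 ≤ 14 × 270.

40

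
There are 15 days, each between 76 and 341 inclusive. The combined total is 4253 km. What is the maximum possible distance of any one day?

341

To make one day as large as possible, make the other 14 as small as possible.
The other 14 contribute at least 14 × 76 = 1064, leaving at most 4253 − 1064 = 3189.
But each day is capped at 341, so the maximum is 341.
Achievable: one at 341 and the other 14 totalling 3912, which fits since 14 × 76 ≤ 3912 ≤ 14 × 341.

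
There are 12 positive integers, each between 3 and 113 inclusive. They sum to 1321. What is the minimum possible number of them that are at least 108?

7

If only k of them are at least 108, the other 12 − k are at most 107, so the total is at most k·113 + (12 − k)·107.
This must reach 1321, so k·113 + (12 − k)·107 ≥ 1321, giving k ≥ 7.
Exactly 7 works: 7 values at 113 and 5 at 107 total 1326; lower one of the high values by 5 (still ≥ 108) to hit 1321.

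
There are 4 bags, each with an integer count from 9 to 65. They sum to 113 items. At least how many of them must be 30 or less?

Each value above 30 is at least 31, contributing at least 31 − 9 = 22 above the floor 9.
The sum exceeds the floor total 36 by 77, so at most ⌊77/22⌋ = 3 exceed 30, and at least 1 are ≤ 30.
Exactly 1 works: 1 value at 9 and 3 at 31 total 102; raise one of the low values by 11 (still ≤ 30) to hit 113.

1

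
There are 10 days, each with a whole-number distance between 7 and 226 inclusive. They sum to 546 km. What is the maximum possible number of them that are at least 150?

3

Suppose k of them are at least 150. Those contribute at least 150 each and the other 10 − k at least 7 each.
So the total is at least 150k + 7(10 − k) = 70 + 143k. This must be ≤ 546, giving k ≤ 3.
k = 3 is achieved by 3 values at 150 and 7 at 7, total 499; add 47 to one value (staying below 150) to reach 546.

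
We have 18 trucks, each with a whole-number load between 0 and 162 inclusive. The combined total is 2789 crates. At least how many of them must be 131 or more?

Each value short of 131 is at most 130, costing at least 162 − 130 = 32 against the maximum total of 2916.
We can afford to lose at most 2916 − 2789 = 127, so at most ⌊127/32⌋ = 3 fall short, and at least 15 are ≥ 131.
Exactly 15 works: 15 values at 162 and 3 at 130 total 2820; lower one of the high values by 31 (still ≥ 131) to hit 2789.

15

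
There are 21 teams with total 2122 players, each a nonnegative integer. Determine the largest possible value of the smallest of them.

The average is 2122/21 < 102, so some value is ≤ 101.
Taking 20 copies of 101 and 1 copy of 102 gives exactly 2122, so 101 is attained.

101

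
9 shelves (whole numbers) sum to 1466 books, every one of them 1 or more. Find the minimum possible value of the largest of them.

If every one of the 9 were at most 162, the total would be at most 9 × 162 = 1458 < 1466.
Achievable: 8 of them at 163 and 1 at 162 total 1466.

163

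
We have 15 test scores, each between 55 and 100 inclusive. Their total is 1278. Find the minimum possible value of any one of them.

55

Minimizing one value means maximizing the remaining 14.
The other 14 can take up 14 × 100 = 1400 ≥ 1278 − 55, so one score can sit at its floor of 55.
Achievable: one at 55 and the other 14 totalling 1223, which fits since 14 × 55 ≤ 1223 ≤ 14 × 100.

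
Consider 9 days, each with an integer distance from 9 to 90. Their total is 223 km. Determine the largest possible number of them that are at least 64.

2

If k of the values are ≥ 64, the total is ≥ 64k + 9(9 − k).
Setting 64k + 9(9 − k) ≤ 223 gives 55k ≤ 142, so k ≤ 2.
k = 2 is achieved by 2 values at 64 and 7 at 9, total 191; add 32 to one value (staying below 64) to reach 223.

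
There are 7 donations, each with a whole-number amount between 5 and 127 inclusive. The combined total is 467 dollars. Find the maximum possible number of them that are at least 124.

Suppose k of them are at least 124. Those contribute at least 124 each and the other 7 − k at least 5 each.
So the total is at least 124k + 5(7 − k) = 35 + 119k. This must be ≤ 467, giving k ≤ 3.
k = 3 is achieved by 3 values at 124 and 4 at 5, total 392; add 75 to one value (staying below 124) to reach 467.

3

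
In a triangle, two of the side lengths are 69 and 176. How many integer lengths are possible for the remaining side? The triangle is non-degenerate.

The triangle inequality gives |69 − 176| < c < 69 + 176, i.e. 107 < c < 245.
So c can be any integer from 108 to 244: 137 values.

137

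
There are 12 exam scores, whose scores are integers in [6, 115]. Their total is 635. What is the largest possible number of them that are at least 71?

Suppose k of them are at least 71. Those contribute at least 71 each and the other 12 − k at least 6 each.
So the total is at least 71k + 6(12 − k) = 72 + 65k. This must be ≤ 635, giving k ≤ 8.
k = 8 is achieved by 8 values at 71 and 4 at 6, total 592; add 43 to one value (staying below 71) to reach 635.

8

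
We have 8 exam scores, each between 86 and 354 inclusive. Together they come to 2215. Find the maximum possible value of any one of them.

To make one score as large as possible, make the other 7 as small as possible.
The other 7 contribute at least 7 × 86 = 602, leaving at most 2215 − 602 = 1613.
But each score is capped at 354, so the maximum is 354.
Achievable: one at 354 and the other 7 totalling 1861, which fits since 7 × 86 ≤ 1861 ≤ 7 × 354.

354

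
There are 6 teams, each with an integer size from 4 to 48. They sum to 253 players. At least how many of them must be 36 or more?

Suppose at most 6 − j of them reach 36; then j values are ≤ 35 and the rest ≤ 48.
The total is then ≤ 35·j + 48·(6 − j) = 288 − 13j. For this to be ≥ 253 we need j ≤ 2, so at least 6 − 2 = 4 must reach 36.
Exactly 4 works: 4 values at 48 and 2 at 35 total 262; lower one of the high values by 9 (still ≥ 36) to hit 253.

4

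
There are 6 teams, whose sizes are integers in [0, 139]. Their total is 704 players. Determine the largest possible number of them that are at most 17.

1

Suppose k of them are at most 17. Those contribute at most 17 each and the rest at most 139 each.
So the total is at most 17k + 139(6 − k) = 834 − 122k. This must still be ≥ 704, so k ≤ 1.
k = 1 is achieved by 1 value at 17 and 5 at 139, total 712; lower one of the 139's by 8 (still > 17) to reach 704.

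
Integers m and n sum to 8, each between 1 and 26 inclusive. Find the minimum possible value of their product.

For a fixed sum, mn is smallest when m and n are as far apart as possible.
At the endpoint m = 1, n = 8 − 1 = 7, so mn = 1 × 7 = 7.

7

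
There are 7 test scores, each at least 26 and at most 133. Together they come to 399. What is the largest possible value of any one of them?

Maximizing one value means minimizing the remaining 6.
The other 6 contribute at least 6 × 26 = 156, leaving at most 399 − 156 = 243.
But each score is capped at 133, so the maximum is 133.
Achievable: one at 133 and the other 6 totalling 266, which fits since 6 × 26 ≤ 266 ≤ 6 × 133.

133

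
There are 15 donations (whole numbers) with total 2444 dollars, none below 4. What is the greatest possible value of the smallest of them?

The average is 2444/15 < 163, so some value is ≤ 162.
Taking 1 copy of 162 and 14 copies of 163 gives exactly 2444, so 162 is attained.

162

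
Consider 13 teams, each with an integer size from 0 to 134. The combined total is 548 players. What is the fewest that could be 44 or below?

1

Let j be the number exceeding 44. Then the total is ≥ 45·j + 0·(13 − j) = 0 + 45j.
So 45j ≤ 548 and j ≤ 12; hence at least 13 − 12 = 1 are ≤ 44.
Exactly 1 works: 1 value at 0 and 12 at 45 total 540; raise one of the low values by 8 (still ≤ 44) to hit 548.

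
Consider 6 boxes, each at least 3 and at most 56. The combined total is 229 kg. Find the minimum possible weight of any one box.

3

Minimizing one value means maximizing the remaining 5.
The other 5 can take up 5 × 56 = 280 ≥ 229 − 3, so one box can sit at its floor of 3.
Achievable: one at 3 and the other 5 totalling 226, which fits since 5 × 3 ≤ 226 ≤ 5 × 56.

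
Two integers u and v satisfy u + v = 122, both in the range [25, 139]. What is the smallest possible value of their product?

2425

Since u + v is fixed, pushing one of them to its bound minimizes the product.
At the endpoint u = 25, v = 122 − 25 = 97, so uv = 25 × 97 = 2425.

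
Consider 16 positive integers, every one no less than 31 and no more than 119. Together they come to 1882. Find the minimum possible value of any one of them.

97

To make one integer as small as possible, make the other 15 as large as possible.
The other 15 contribute at most 15 × 119 = 1785, leaving at least 1882 − 1785 = 97.
Since 97 ≥ 31, this is achievable: one at 97 and 15 at 119.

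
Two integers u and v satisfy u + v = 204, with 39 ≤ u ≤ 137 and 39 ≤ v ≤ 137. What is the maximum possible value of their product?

10404

With u + v fixed, uv peaks when the two are closest together.
Taking u = 102 and v = 102 (both in [39, 137]) gives uv = 10404.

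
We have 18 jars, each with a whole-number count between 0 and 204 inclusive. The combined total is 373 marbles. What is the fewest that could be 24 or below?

4

Each value above 24 is at least 25, contributing at least 25 − 0 = 25 above the floor 0.
The sum exceeds the floor total 0 by 373, so at most ⌊373/25⌋ = 14 exceed 24, and at least 4 are ≤ 24.
Exactly 4 works: 4 values at 0 and 14 at 25 total 350; raise one of the low values by 23 (still ≤ 24) to hit 373.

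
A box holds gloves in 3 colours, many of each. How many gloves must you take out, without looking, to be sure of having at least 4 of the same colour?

In the worst case you draw 3 of each of the 3 colours: 3 × 3 = 9.
One more forces 4 of some colour, so 9 + 1 = 10.

10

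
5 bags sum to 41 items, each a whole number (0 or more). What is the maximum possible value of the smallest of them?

8

The 5 values sum to 41, so their minimum is at most ⌊41/5⌋ = 8.
Achievable: 4 of them at 8 and 1 at 9 total 41.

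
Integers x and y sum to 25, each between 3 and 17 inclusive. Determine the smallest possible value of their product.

136

For a fixed sum, xy is smallest when x and y are as far apart as possible.
At the endpoint x = 8, y = 25 − 8 = 17, so xy = 8 × 17 = 136.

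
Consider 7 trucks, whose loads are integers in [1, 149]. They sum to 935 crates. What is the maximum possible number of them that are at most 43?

1

Each value at 43 or below falls at least 149 − 43 = 106 short of the ceiling 149.
The ceiling total is 7 × 149 = 1043, and we need 935, so at most ⌊(1043 − 935)/106⌋ = 1 can be that low.
k = 1 is achieved by 1 value at 43 and 6 at 149, total 937; lower one of the 149's by 2 (still > 43) to reach 935.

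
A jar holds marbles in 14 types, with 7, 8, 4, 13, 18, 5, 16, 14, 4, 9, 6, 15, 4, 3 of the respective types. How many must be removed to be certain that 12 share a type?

106

In the worst case you take as many as possible of each type without reaching 12: 7 + 8 + 4 + 11 + 11 + 5 + 11 + 11 + 4 + 9 + 6 + 11 + 4 + 3 = 105.
The next one must give 12 of some type, so 105 + 1 = 106.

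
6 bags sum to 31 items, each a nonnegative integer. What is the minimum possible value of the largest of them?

The average is 31/6 > 5, so not all 6 can be 5 or less; the largest is ≥ 6.
Achievable: 1 of them at 6 and 5 at 5 total 31.

6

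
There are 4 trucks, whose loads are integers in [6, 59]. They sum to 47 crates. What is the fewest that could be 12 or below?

Each value above 12 is at least 13, contributing at least 13 − 6 = 7 above the floor 6.
The sum exceeds the floor total 24 by 23, so at most ⌊23/7⌋ = 3 exceed 12, and at least 1 are ≤ 12.
Exactly 1 works: 1 value at 6 and 3 at 13 total 45; raise one of the low values by 2 (still ≤ 12) to hit 47.

1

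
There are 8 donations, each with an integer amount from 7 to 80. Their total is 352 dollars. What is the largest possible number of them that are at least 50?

6

Suppose k of them are at least 50. Those contribute at least 50 each and the other 8 − k at least 7 each.
So the total is at least 50k + 7(8 − k) = 56 + 43k. This must be ≤ 352, giving k ≤ 6.
k = 6 is achieved by 6 values at 50 and 2 at 7, total 314; add 38 to one value (staying below 50) to reach 352.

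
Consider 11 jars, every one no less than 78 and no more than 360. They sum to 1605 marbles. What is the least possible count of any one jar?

Minimizing one value means maximizing the remaining 10.
The other 10 can take up 10 × 360 = 3600 ≥ 1605 − 78, so one jar can sit at its floor of 78.
Achievable: one at 78 and the other 10 totalling 1527, which fits since 10 × 78 ≤ 1527 ≤ 10 × 360.

78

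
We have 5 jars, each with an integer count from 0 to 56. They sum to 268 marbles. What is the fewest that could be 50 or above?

4

Each value short of 50 is at most 49, costing at least 56 − 49 = 7 against the maximum total of 280.
We can afford to lose at most 280 − 268 = 12, so at most ⌊12/7⌋ = 1 fall short, and at least 4 are ≥ 50.
Exactly 4 works: 4 values at 56 and 1 at 49 total 273; lower one of the high values by 5 (still ≥ 50) to hit 268.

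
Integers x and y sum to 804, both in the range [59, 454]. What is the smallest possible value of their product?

For a fixed sum, xy is smallest when x and y are as far apart as possible.
The extreme feasible split is x = 350, y = 454, giving xy = 158900.

158900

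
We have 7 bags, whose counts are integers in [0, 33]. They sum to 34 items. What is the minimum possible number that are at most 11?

Let j be the number exceeding 11. Then the total is ≥ 12·j + 0·(7 − j) = 0 + 12j.
So 12j ≤ 34 and j ≤ 2; hence at least 7 − 2 = 5 are ≤ 11.
Exactly 5 works: 5 values at 0 and 2 at 12 total 24; raise one of the low values by 10 (still ≤ 11) to hit 34.

5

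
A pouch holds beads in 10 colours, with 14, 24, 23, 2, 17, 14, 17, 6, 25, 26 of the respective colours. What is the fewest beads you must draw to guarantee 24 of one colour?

163

In the worst case you take as many as possible of each colour without reaching 24: 14 + 23 + 23 + 2 + 17 + 14 + 17 + 6 + 23 + 23 = 162.
The next one must give 24 of some colour, so 162 + 1 = 163.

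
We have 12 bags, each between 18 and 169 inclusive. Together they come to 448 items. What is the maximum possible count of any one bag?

169

To make one bag as large as possible, make the other 11 as small as possible.
The other 11 contribute at least 11 × 18 = 198, leaving at most 448 − 198 = 250.
But each bag is capped at 169, so the maximum is 169.
Achievable: one at 169 and the other 11 totalling 279, which fits since 11 × 18 ≤ 279 ≤ 11 × 169.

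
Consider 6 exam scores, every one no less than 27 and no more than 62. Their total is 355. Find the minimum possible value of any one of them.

Minimizing one value means maximizing the remaining 5.
The other 5 contribute at most 5 × 62 = 310, leaving at least 355 − 310 = 45.
Since 45 ≥ 27, this is achievable: one at 45 and 5 at 62.

45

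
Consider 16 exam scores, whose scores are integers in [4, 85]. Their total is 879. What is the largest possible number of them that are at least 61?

With k values at 61 or above and the rest at least 4, the sum is at least 64 + 57k.
Since the sum is 879, we need 57k ≤ 815, i.e. k ≤ 14.
k = 14 is achieved by 14 values at 61 and 2 at 4, total 862; add 17 to one value (staying below 61) to reach 879.

14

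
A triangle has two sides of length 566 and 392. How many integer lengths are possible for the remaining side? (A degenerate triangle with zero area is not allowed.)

The triangle inequality gives |566 − 392| < c < 566 + 392, i.e. 174 < c < 958.
So c can be any integer from 175 to 957: 783 values.

783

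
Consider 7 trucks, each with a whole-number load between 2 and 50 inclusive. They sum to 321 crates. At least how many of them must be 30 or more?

Each value short of 30 is at most 29, costing at least 50 − 29 = 21 against the maximum total of 350.
We can afford to lose at most 350 − 321 = 29, so at most ⌊29/21⌋ = 1 fall short, and at least 6 are ≥ 30.
Exactly 6 works: 6 values at 50 and 1 at 29 total 329; lower one of the high values by 8 (still ≥ 30) to hit 321.

6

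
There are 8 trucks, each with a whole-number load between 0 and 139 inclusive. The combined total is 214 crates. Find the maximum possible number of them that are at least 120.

Suppose k of them are at least 120. Those contribute at least 120 each and the other 8 − k at least 0 each.
So the total is at least 120k + 0(8 − k) = 0 + 120k. This must be ≤ 214, giving k ≤ 1.
k = 1 is achieved by 1 value at 120 and 7 at 0, total 120; add 94 to one value (staying below 120) to reach 214.

1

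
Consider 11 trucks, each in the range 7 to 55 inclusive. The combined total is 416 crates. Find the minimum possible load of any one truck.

Minimizing one value means maximizing the remaining 10.
The other 10 can take up 10 × 55 = 550 ≥ 416 − 7, so one truck can sit at its floor of 7.
Achievable: one at 7 and the other 10 totalling 409, which fits since 10 × 7 ≤ 409 ≤ 10 × 55.

7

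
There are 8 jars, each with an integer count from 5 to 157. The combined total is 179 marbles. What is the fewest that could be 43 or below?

Each value above 43 is at least 44, contributing at least 44 − 5 = 39 above the floor 5.
The sum exceeds the floor total 40 by 139, so at most ⌊139/39⌋ = 3 exceed 43, and at least 5 are ≤ 43.
Exactly 5 works: 5 values at 5 and 3 at 44 total 157; raise one of the low values by 22 (still ≤ 43) to hit 179.

5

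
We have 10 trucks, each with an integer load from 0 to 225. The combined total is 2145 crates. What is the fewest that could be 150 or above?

9

Suppose at most 10 − j of them reach 150; then j values are ≤ 149 and the rest ≤ 225.
The total is then ≤ 149·j + 225·(10 − j) = 2250 − 76j. For this to be ≥ 2145 we need j ≤ 1, so at least 10 − 1 = 9 must reach 150.
Exactly 9 works: 9 values at 225 and 1 at 149 total 2174; lower one of the high values by 29 (still ≥ 150) to hit 2145.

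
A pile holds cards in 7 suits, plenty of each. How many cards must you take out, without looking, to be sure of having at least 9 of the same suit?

You could draw 8 of every suit without reaching 9 of any — 56 in all.
One more forces 9 of some suit, so 56 + 1 = 57.

57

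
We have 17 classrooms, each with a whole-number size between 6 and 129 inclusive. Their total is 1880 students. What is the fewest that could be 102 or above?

6

Suppose at most 17 − j of them reach 102; then j values are ≤ 101 and the rest ≤ 129.
The total is then ≤ 101·j + 129·(17 − j) = 2193 − 28j. For this to be ≥ 1880 we need j ≤ 11, so at least 17 − 11 = 6 must reach 102.
Exactly 6 works: 6 values at 129 and 11 at 101 total 1885; lower one of the high values by 5 (still ≥ 102) to hit 1880.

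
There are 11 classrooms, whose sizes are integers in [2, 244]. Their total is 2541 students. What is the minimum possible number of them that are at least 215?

7

Each value short of 215 is at most 214, costing at least 244 − 214 = 30 against the maximum total of 2684.
We can afford to lose at most 2684 − 2541 = 143, so at most ⌊143/30⌋ = 4 fall short, and at least 7 are ≥ 215.
Exactly 7 works: 7 values at 244 and 4 at 214 total 2564; lower one of the high values by 23 (still ≥ 215) to hit 2541.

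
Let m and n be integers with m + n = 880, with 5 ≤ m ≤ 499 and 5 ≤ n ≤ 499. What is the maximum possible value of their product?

193600

With m + n fixed, mn peaks when the two are closest together.
Taking m = 440 and n = 440 (both in [5, 499]) gives mn = 193600.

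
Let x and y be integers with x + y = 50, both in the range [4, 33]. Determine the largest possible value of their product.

For a fixed sum, the product xy is largest when x and y are as close as possible.
Taking x = 25 and y = 25 (both in [4, 33]) gives xy = 625.

625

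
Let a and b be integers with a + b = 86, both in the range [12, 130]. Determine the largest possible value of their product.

1849

With a + b fixed, ab peaks when the two are closest together.
Taking a = 43 and b = 43 (both in [12, 130]) gives ab = 1849.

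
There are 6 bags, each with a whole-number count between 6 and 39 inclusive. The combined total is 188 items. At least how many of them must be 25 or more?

If only k of them are at least 25, the other 6 − k are at most 24, so the total is at most k·39 + (6 − k)·24.
This must reach 188, so k·39 + (6 − k)·24 ≥ 188, giving k ≥ 3.
Exactly 3 works: 3 values at 39 and 3 at 24 total 189; lower one of the high values by 1 (still ≥ 25) to hit 188.

3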